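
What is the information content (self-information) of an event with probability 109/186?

Information content I(x) = -log₂(p(x))
I = -log₂(109/186) = -log₂(0.5860)
I = 0.7710 bits


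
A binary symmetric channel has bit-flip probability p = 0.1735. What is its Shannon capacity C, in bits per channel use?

For BSC with error probability p:
C = 1 - H(p) where H(p) is binary entropy
H(0.1735) = -0.1735 × log₂(0.1735) - 0.8265 × log₂(0.8265)
H(p) = 0.6656
C = 1 - 0.6656 = 0.3344 bits/use


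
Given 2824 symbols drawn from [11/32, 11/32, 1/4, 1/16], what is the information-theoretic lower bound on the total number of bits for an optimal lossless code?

Entropy H = 1.8091 bits/symbol
Minimum bits = H × n = 1.8091 × 2824
= 5109.01 bits


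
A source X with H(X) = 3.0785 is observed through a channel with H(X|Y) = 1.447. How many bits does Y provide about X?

I(X;Y) = H(X) - H(X|Y)
I(X;Y) = 3.0785 - 1.447 = 1.6315 bits


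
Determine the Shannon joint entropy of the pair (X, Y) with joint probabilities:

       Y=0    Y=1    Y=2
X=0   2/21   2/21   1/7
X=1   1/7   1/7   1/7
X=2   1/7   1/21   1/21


H(X,Y) = -Σ p(x,y) log₂ p(x,y)
  p(0,0)=2/21: -0.0952 × log₂(0.0952) = 0.3231
  p(0,1)=2/21: -0.0952 × log₂(0.0952) = 0.3231
  p(0,2)=1/7: -0.1429 × log₂(0.1429) = 0.4011
  p(1,0)=1/7: -0.1429 × log₂(0.1429) = 0.4011
  p(1,1)=1/7: -0.1429 × log₂(0.1429) = 0.4011
  p(1,2)=1/7: -0.1429 × log₂(0.1429) = 0.4011
  p(2,0)=1/7: -0.1429 × log₂(0.1429) = 0.4011
  p(2,1)=1/21: -0.0476 × log₂(0.0476) = 0.2092
  p(2,2)=1/21: -0.0476 × log₂(0.0476) = 0.2092
H(X,Y) = 3.0697 bits


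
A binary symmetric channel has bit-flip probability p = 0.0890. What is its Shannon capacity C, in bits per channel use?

For BSC with error probability p:
C = 1 - H(p) where H(p) is binary entropy
H(0.0890) = -0.0890 × log₂(0.0890) - 0.9110 × log₂(0.9110)
H(p) = 0.4331
C = 1 - 0.4331 = 0.5669 bits/use


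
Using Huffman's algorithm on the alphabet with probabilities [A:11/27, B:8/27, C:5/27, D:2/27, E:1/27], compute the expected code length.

Huffman tree construction:
Combine smallest probabilities repeatedly
Resulting codes:
  A: 0 (length 1)
  B: 10 (length 2)
  C: 111 (length 3)
  D: 1101 (length 4)
  E: 1100 (length 4)
Average length = Σ p(s) × length(s) = 2.0000 bits


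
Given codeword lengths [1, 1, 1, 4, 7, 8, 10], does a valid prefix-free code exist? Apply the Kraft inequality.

Kraft inequality: Σ 2^(-l_i) ≤ 1 for prefix-free code
Calculating: 2^(-1) + 2^(-1) + 2^(-1) + 2^(-4) + 2^(-7) + 2^(-8) + 2^(-10)
= 0.5 + 0.5 + 0.5 + 0.0625 + 0.0078125 + 0.00390625 + 0.0009765625
= 1.5752
Since 1.5752 > 1, prefix-free code does not exist


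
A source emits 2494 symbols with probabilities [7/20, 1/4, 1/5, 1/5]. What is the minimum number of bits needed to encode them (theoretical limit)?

Entropy H = 1.9589 bits/symbol
Minimum bits = H × n = 1.9589 × 2494
= 4885.43 bits


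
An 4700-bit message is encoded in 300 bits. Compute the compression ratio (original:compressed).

Compression ratio = Original / Compressed
= 4700 / 300 = 15.67:1


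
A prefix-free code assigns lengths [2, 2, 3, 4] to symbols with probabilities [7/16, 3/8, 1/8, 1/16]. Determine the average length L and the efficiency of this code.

Average length L = Σ p_i × l_i = 2.2500 bits
Entropy H = 1.6774 bits
Efficiency η = H/L × 100% = 74.55%


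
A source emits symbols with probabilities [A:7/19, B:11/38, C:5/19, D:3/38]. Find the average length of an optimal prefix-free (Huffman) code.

Huffman tree construction:
Combine smallest probabilities repeatedly
Resulting codes:
  A: 0 (length 1)
  B: 10 (length 2)
  C: 111 (length 3)
  D: 110 (length 3)
Average length = Σ p(s) × length(s) = 1.9737 bits


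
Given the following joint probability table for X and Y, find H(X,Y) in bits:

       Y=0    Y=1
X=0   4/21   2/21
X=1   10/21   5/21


H(X,Y) = -Σ p(x,y) log₂ p(x,y)
  p(0,0)=4/21: -0.1905 × log₂(0.1905) = 0.4557
  p(0,1)=2/21: -0.0952 × log₂(0.0952) = 0.3231
  p(1,0)=10/21: -0.4762 × log₂(0.4762) = 0.5097
  p(1,1)=5/21: -0.2381 × log₂(0.2381) = 0.4929
H(X,Y) = 1.7814 bits


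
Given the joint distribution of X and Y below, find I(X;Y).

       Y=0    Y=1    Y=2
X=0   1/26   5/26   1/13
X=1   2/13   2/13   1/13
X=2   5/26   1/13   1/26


H(X) = 1.5766, H(Y) = 1.5126, H(X,Y) = 2.9612
I(X;Y) = H(X) + H(Y) - H(X,Y) = 0.1280 bits


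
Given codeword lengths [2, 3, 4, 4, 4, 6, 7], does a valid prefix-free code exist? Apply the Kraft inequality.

Kraft inequality: Σ 2^(-l_i) ≤ 1 for prefix-free code
Calculating: 2^(-2) + 2^(-3) + 2^(-4) + 2^(-4) + 2^(-4) + 2^(-6) + 2^(-7)
= 0.25 + 0.125 + 0.0625 + 0.0625 + 0.0625 + 0.015625 + 0.0078125
= 0.5859
Since 0.5859 ≤ 1, prefix-free code exists


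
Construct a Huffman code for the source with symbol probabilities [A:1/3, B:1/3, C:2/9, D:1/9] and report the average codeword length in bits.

Huffman tree construction:
Combine smallest probabilities repeatedly
Resulting codes:
  A: 10 (length 2)
  B: 11 (length 2)
  C: 01 (length 2)
  D: 00 (length 2)
Average length = Σ p(s) × length(s) = 2.0000 bits


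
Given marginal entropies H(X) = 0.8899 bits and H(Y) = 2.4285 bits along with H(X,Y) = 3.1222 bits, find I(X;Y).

I(X;Y) = H(X) + H(Y) - H(X,Y)
I(X;Y) = 0.8899 + 2.4285 - 3.1222 = 0.1962 bits


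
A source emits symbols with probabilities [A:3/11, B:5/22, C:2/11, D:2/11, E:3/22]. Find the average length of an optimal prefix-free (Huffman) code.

Huffman tree construction:
Combine smallest probabilities repeatedly
Resulting codes:
  A: 10 (length 2)
  B: 01 (length 2)
  C: 111 (length 3)
  D: 00 (length 2)
  E: 110 (length 3)
Average length = Σ p(s) × length(s) = 2.3182 bits


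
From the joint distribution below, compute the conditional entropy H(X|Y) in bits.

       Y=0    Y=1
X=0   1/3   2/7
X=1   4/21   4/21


H(X|Y) = Σ_y p(y) H(X|Y=y)
  p(Y=0) = 11/21, H(X|Y=0) = 0.9457
  p(Y=1) = 10/21, H(X|Y=1) = 0.9710
H(X|Y) = 0.5238×0.9457 + 0.4762×0.9710 = 0.9577 bits


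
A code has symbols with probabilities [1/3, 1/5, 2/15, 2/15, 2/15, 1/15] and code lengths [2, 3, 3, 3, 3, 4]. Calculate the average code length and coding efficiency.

Average length L = Σ p_i × l_i = 2.7333 bits
Entropy H = 2.4159 bits
Efficiency η = H/L × 100% = 88.39%


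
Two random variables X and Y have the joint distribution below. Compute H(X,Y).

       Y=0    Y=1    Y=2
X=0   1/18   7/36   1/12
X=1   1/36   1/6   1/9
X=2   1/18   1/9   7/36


H(X,Y) = -Σ p(x,y) log₂ p(x,y)
  p(0,0)=1/18: -0.0556 × log₂(0.0556) = 0.2317
  p(0,1)=7/36: -0.1944 × log₂(0.1944) = 0.4594
  p(0,2)=1/12: -0.0833 × log₂(0.0833) = 0.2987
  p(1,0)=1/36: -0.0278 × log₂(0.0278) = 0.1436
  p(1,1)=1/6: -0.1667 × log₂(0.1667) = 0.4308
  p(1,2)=1/9: -0.1111 × log₂(0.1111) = 0.3522
  p(2,0)=1/18: -0.0556 × log₂(0.0556) = 0.2317
  p(2,1)=1/9: -0.1111 × log₂(0.1111) = 0.3522
  p(2,2)=7/36: -0.1944 × log₂(0.1944) = 0.4594
H(X,Y) = 2.9597 bits


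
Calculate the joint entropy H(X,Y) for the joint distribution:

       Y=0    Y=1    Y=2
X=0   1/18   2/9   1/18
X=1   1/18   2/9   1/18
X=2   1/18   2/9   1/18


H(X,Y) = -Σ p(x,y) log₂ p(x,y)
  p(0,0)=1/18: -0.0556 × log₂(0.0556) = 0.2317
  p(0,1)=2/9: -0.2222 × log₂(0.2222) = 0.4822
  p(0,2)=1/18: -0.0556 × log₂(0.0556) = 0.2317
  p(1,0)=1/18: -0.0556 × log₂(0.0556) = 0.2317
  p(1,1)=2/9: -0.2222 × log₂(0.2222) = 0.4822
  p(1,2)=1/18: -0.0556 × log₂(0.0556) = 0.2317
  p(2,0)=1/18: -0.0556 × log₂(0.0556) = 0.2317
  p(2,1)=2/9: -0.2222 × log₂(0.2222) = 0.4822
  p(2,2)=1/18: -0.0556 × log₂(0.0556) = 0.2317
H(X,Y) = 2.8366 bits


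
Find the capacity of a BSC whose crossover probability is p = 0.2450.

For BSC with error probability p:
C = 1 - H(p) where H(p) is binary entropy
H(0.2450) = -0.2450 × log₂(0.2450) - 0.7550 × log₂(0.7550)
H(p) = 0.8033
C = 1 - 0.8033 = 0.1967 bits/use


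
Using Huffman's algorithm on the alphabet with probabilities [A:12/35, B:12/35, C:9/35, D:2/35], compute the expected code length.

Huffman tree construction:
Combine smallest probabilities repeatedly
Resulting codes:
  A: 11 (length 2)
  B: 0 (length 1)
  C: 101 (length 3)
  D: 100 (length 3)
Average length = Σ p(s) × length(s) = 1.9714 bits


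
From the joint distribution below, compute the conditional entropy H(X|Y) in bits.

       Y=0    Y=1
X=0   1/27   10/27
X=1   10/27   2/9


H(X|Y) = Σ_y p(y) H(X|Y=y)
  p(Y=0) = 11/27, H(X|Y=0) = 0.4395
  p(Y=1) = 16/27, H(X|Y=1) = 0.9544
H(X|Y) = 0.4074×0.4395 + 0.5926×0.9544 = 0.7446 bits


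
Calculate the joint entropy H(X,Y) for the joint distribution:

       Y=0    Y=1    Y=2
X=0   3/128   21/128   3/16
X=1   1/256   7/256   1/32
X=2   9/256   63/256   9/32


H(X,Y) = -Σ p(x,y) log₂ p(x,y)
  p(0,0)=3/128: -0.0234 × log₂(0.0234) = 0.1269
  p(0,1)=21/128: -0.1641 × log₂(0.1641) = 0.4278
  p(0,2)=3/16: -0.1875 × log₂(0.1875) = 0.4528
  p(1,0)=1/256: -0.0039 × log₂(0.0039) = 0.0312
  p(1,1)=7/256: -0.0273 × log₂(0.0273) = 0.1420
  p(1,2)=1/32: -0.0312 × log₂(0.0312) = 0.1562
  p(2,0)=9/256: -0.0352 × log₂(0.0352) = 0.1698
  p(2,1)=63/256: -0.2461 × log₂(0.2461) = 0.4978
  p(2,2)=9/32: -0.2812 × log₂(0.2812) = 0.5147
H(X,Y) = 2.5193 bits


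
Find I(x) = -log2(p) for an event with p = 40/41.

Information content I(x) = -log₂(p(x))
I = -log₂(40/41) = -log₂(0.9756)
I = 0.0356 bits


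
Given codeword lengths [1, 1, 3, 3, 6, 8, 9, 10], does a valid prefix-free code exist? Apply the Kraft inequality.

Kraft inequality: Σ 2^(-l_i) ≤ 1 for prefix-free code
Calculating: 2^(-1) + 2^(-1) + 2^(-3) + 2^(-3) + 2^(-6) + 2^(-8) + 2^(-9) + 2^(-10)
= 0.5 + 0.5 + 0.125 + 0.125 + 0.015625 + 0.00390625 + 0.001953125 + 0.0009765625
= 1.2725
Since 1.2725 > 1, prefix-free code does not exist


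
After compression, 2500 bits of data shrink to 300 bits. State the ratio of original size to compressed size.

Compression ratio = Original / Compressed
= 2500 / 300 = 8.33:1


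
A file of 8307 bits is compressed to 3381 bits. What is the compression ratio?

Compression ratio = Original / Compressed
= 8307 / 3381 = 2.46:1


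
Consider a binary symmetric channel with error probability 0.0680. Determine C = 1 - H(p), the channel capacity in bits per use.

For BSC with error probability p:
C = 1 - H(p) where H(p) is binary entropy
H(0.0680) = -0.0680 × log₂(0.0680) - 0.9320 × log₂(0.9320)
H(p) = 0.3584
C = 1 - 0.3584 = 0.6416 bits/use


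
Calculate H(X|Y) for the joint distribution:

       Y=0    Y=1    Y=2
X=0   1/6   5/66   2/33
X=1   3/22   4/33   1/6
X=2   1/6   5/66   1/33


H(X|Y) = Σ_y p(y) H(X|Y=y)
  p(Y=0) = 31/66, H(X|Y=0) = 1.5788
  p(Y=1) = 3/11, H(X|Y=1) = 1.5466
  p(Y=2) = 17/66, H(X|Y=2) = 1.2608
H(X|Y) = 0.4697×1.5788 + 0.2727×1.5466 + 0.2576×1.2608 = 1.4881 bits


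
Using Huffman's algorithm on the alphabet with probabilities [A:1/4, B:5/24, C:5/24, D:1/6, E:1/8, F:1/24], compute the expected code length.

Huffman tree construction:
Combine smallest probabilities repeatedly
Resulting codes:
  A: 10 (length 2)
  B: 00 (length 2)
  C: 01 (length 2)
  D: 110 (length 3)
  E: 1111 (length 4)
  F: 1110 (length 4)
Average length = Σ p(s) × length(s) = 2.5000 bits


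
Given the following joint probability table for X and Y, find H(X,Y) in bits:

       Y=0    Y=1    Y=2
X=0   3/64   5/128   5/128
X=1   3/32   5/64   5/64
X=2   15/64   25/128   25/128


H(X,Y) = -Σ p(x,y) log₂ p(x,y)
  p(0,0)=3/64: -0.0469 × log₂(0.0469) = 0.2070
  p(0,1)=5/128: -0.0391 × log₂(0.0391) = 0.1827
  p(0,2)=5/128: -0.0391 × log₂(0.0391) = 0.1827
  p(1,0)=3/32: -0.0938 × log₂(0.0938) = 0.3202
  p(1,1)=5/64: -0.0781 × log₂(0.0781) = 0.2873
  p(1,2)=5/64: -0.0781 × log₂(0.0781) = 0.2873
  p(2,0)=15/64: -0.2344 × log₂(0.2344) = 0.4906
  p(2,1)=25/128: -0.1953 × log₂(0.1953) = 0.4602
  p(2,2)=25/128: -0.1953 × log₂(0.1953) = 0.4602
H(X,Y) = 2.8782 bits


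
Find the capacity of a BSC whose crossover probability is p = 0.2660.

For BSC with error probability p:
C = 1 - H(p) where H(p) is binary entropy
H(0.2660) = -0.2660 × log₂(0.2660) - 0.7340 × log₂(0.7340)
H(p) = 0.8357
C = 1 - 0.8357 = 0.1643 bits/use


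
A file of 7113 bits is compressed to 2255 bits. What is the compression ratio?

Compression ratio = Original / Compressed
= 7113 / 2255 = 3.15:1


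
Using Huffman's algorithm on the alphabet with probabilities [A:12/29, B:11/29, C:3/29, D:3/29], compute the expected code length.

Huffman tree construction:
Combine smallest probabilities repeatedly
Resulting codes:
  A: 0 (length 1)
  B: 11 (length 2)
  C: 100 (length 3)
  D: 101 (length 3)
Average length = Σ p(s) × length(s) = 1.7931 bits


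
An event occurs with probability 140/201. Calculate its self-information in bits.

Information content I(x) = -log₂(p(x))
I = -log₂(140/201) = -log₂(0.6965)
I = 0.5218 bits


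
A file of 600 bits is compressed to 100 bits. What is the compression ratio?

Compression ratio = Original / Compressed
= 600 / 100 = 6.00:1


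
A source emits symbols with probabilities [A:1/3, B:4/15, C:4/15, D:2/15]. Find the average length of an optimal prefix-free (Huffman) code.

Huffman tree construction:
Combine smallest probabilities repeatedly
Resulting codes:
  A: 11 (length 2)
  B: 01 (length 2)
  C: 10 (length 2)
  D: 00 (length 2)
Average length = Σ p(s) × length(s) = 2.0000 bits


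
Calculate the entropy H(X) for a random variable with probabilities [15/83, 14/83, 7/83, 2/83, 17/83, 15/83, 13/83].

H(X) = -Σ p(x) log₂ p(x)
  -15/83 × log₂(15/83) = 0.4461
  -14/83 × log₂(14/83) = 0.4331
  -7/83 × log₂(7/83) = 0.3009
  -2/83 × log₂(2/83) = 0.1295
  -17/83 × log₂(17/83) = 0.4685
  -15/83 × log₂(15/83) = 0.4461
  -13/83 × log₂(13/83) = 0.4189
H(X) = 2.6431 bits


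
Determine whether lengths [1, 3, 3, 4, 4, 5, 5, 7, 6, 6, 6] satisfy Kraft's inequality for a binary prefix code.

Kraft inequality: Σ 2^(-l_i) ≤ 1 for prefix-free code
Calculating: 2^(-1) + 2^(-3) + 2^(-3) + 2^(-4) + 2^(-4) + 2^(-5) + 2^(-5) + 2^(-7) + 2^(-6) + 2^(-6) + 2^(-6)
= 0.5 + 0.125 + 0.125 + 0.0625 + 0.0625 + 0.03125 + 0.03125 + 0.0078125 + 0.015625 + 0.015625 + 0.015625
= 0.9922
Since 0.9922 ≤ 1, prefix-free code exists


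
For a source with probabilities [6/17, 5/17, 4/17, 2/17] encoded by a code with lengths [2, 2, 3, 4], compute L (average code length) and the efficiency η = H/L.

Average length L = Σ p_i × l_i = 2.4706 bits
Entropy H = 1.9040 bits
Efficiency η = H/L × 100% = 77.07%


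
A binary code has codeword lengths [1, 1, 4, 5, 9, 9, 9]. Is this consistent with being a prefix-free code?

Kraft inequality: Σ 2^(-l_i) ≤ 1 for prefix-free code
Calculating: 2^(-1) + 2^(-1) + 2^(-4) + 2^(-5) + 2^(-9) + 2^(-9) + 2^(-9)
= 0.5 + 0.5 + 0.0625 + 0.03125 + 0.001953125 + 0.001953125 + 0.001953125
= 1.0996
Since 1.0996 > 1, prefix-free code does not exist


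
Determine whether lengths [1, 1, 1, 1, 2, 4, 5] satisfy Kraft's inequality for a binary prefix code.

Kraft inequality: Σ 2^(-l_i) ≤ 1 for prefix-free code
Calculating: 2^(-1) + 2^(-1) + 2^(-1) + 2^(-1) + 2^(-2) + 2^(-4) + 2^(-5)
= 0.5 + 0.5 + 0.5 + 0.5 + 0.25 + 0.0625 + 0.03125
= 2.3438
Since 2.3438 > 1, prefix-free code does not exist


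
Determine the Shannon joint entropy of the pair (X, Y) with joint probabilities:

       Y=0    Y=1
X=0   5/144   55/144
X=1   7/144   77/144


H(X,Y) = -Σ p(x,y) log₂ p(x,y)
  p(0,0)=5/144: -0.0347 × log₂(0.0347) = 0.1683
  p(0,1)=55/144: -0.3819 × log₂(0.3819) = 0.5304
  p(1,0)=7/144: -0.0486 × log₂(0.0486) = 0.2121
  p(1,1)=77/144: -0.5347 × log₂(0.5347) = 0.4829
H(X,Y) = 1.3937 bits


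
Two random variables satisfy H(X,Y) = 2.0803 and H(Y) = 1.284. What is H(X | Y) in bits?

Chain rule: H(X,Y) = H(X|Y) + H(Y)
H(X|Y) = H(X,Y) - H(Y) = 2.0803 - 1.284 = 0.7963 bits


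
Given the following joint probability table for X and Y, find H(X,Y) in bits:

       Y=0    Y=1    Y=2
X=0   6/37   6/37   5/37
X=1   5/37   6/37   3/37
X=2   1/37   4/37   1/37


H(X,Y) = -Σ p(x,y) log₂ p(x,y)
  p(0,0)=6/37: -0.1622 × log₂(0.1622) = 0.4256
  p(0,1)=6/37: -0.1622 × log₂(0.1622) = 0.4256
  p(0,2)=5/37: -0.1351 × log₂(0.1351) = 0.3902
  p(1,0)=5/37: -0.1351 × log₂(0.1351) = 0.3902
  p(1,1)=6/37: -0.1622 × log₂(0.1622) = 0.4256
  p(1,2)=3/37: -0.0811 × log₂(0.0811) = 0.2939
  p(2,0)=1/37: -0.0270 × log₂(0.0270) = 0.1408
  p(2,1)=4/37: -0.1081 × log₂(0.1081) = 0.3470
  p(2,2)=1/37: -0.0270 × log₂(0.0270) = 0.1408
H(X,Y) = 2.9796 bits


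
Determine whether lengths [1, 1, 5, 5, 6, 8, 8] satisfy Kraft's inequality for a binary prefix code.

Kraft inequality: Σ 2^(-l_i) ≤ 1 for prefix-free code
Calculating: 2^(-1) + 2^(-1) + 2^(-5) + 2^(-5) + 2^(-6) + 2^(-8) + 2^(-8)
= 0.5 + 0.5 + 0.03125 + 0.03125 + 0.015625 + 0.00390625 + 0.00390625
= 1.0859
Since 1.0859 > 1, prefix-free code does not exist


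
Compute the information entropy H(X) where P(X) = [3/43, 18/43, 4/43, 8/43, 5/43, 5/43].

H(X) = -Σ p(x) log₂ p(x)
  -3/43 × log₂(3/43) = 0.2680
  -18/43 × log₂(18/43) = 0.5259
  -4/43 × log₂(4/43) = 0.3187
  -8/43 × log₂(8/43) = 0.4514
  -5/43 × log₂(5/43) = 0.3610
  -5/43 × log₂(5/43) = 0.3610
H(X) = 2.2860 bits


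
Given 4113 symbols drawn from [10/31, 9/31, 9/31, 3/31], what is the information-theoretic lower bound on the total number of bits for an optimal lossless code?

Entropy H = 1.8886 bits/symbol
Minimum bits = H × n = 1.8886 × 4113
= 7767.90 bits


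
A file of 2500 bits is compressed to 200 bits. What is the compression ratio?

Compression ratio = Original / Compressed
= 2500 / 200 = 12.50:1


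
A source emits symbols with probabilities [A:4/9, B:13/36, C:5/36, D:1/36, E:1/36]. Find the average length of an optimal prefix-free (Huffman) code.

Huffman tree construction:
Combine smallest probabilities repeatedly
Resulting codes:
  A: 0 (length 1)
  B: 11 (length 2)
  C: 101 (length 3)
  D: 1000 (length 4)
  E: 1001 (length 4)
Average length = Σ p(s) × length(s) = 1.8056 bits


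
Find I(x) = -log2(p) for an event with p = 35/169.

Information content I(x) = -log₂(p(x))
I = -log₂(35/169) = -log₂(0.2071)
I = 2.2716 bits


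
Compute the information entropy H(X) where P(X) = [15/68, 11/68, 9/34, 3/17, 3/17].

H(X) = -Σ p(x) log₂ p(x)
  -15/68 × log₂(15/68) = 0.4810
  -11/68 × log₂(11/68) = 0.4251
  -9/34 × log₂(9/34) = 0.5076
  -3/17 × log₂(3/17) = 0.4416
  -3/17 × log₂(3/17) = 0.4416
H(X) = 2.2970 bits


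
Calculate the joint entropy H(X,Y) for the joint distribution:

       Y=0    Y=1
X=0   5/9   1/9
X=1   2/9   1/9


H(X,Y) = -Σ p(x,y) log₂ p(x,y)
  p(0,0)=5/9: -0.5556 × log₂(0.5556) = 0.4711
  p(0,1)=1/9: -0.1111 × log₂(0.1111) = 0.3522
  p(1,0)=2/9: -0.2222 × log₂(0.2222) = 0.4822
  p(1,1)=1/9: -0.1111 × log₂(0.1111) = 0.3522
H(X,Y) = 1.6577 bits


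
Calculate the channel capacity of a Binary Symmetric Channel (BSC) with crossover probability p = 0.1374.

For BSC with error probability p:
C = 1 - H(p) where H(p) is binary entropy
H(0.1374) = -0.1374 × log₂(0.1374) - 0.8626 × log₂(0.8626)
H(p) = 0.5774
C = 1 - 0.5774 = 0.4226 bits/use


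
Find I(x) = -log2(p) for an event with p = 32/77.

Information content I(x) = -log₂(p(x))
I = -log₂(32/77) = -log₂(0.4156)
I = 1.2668 bits


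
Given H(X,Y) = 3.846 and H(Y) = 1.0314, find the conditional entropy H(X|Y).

Chain rule: H(X,Y) = H(X|Y) + H(Y)
H(X|Y) = H(X,Y) - H(Y) = 3.846 - 1.0314 = 2.8146 bits


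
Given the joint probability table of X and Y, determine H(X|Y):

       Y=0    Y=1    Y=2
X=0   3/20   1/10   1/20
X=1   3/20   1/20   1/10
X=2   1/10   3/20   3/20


H(X|Y) = Σ_y p(y) H(X|Y=y)
  p(Y=0) = 2/5, H(X|Y=0) = 1.5613
  p(Y=1) = 3/10, H(X|Y=1) = 1.4591
  p(Y=2) = 3/10, H(X|Y=2) = 1.4591
H(X|Y) = 0.4000×1.5613 + 0.3000×1.4591 + 0.3000×1.4591 = 1.5000 bits


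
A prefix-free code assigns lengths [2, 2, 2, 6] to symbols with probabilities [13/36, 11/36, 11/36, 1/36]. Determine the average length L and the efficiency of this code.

Average length L = Σ p_i × l_i = 2.1111 bits
Entropy H = 1.7196 bits
Efficiency η = H/L × 100% = 81.45%


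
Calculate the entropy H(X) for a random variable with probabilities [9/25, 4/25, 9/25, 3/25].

H(X) = -Σ p(x) log₂ p(x)
  -9/25 × log₂(9/25) = 0.5306
  -4/25 × log₂(4/25) = 0.4230
  -9/25 × log₂(9/25) = 0.5306
  -3/25 × log₂(3/25) = 0.3671
H(X) = 1.8513 bits


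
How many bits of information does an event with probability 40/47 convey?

Information content I(x) = -log₂(p(x))
I = -log₂(40/47) = -log₂(0.8511)
I = 0.2327 bits


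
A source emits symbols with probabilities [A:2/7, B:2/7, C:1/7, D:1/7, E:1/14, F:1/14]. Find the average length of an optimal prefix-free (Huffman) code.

Huffman tree construction:
Combine smallest probabilities repeatedly
Resulting codes:
  A: 01 (length 2)
  B: 10 (length 2)
  C: 110 (length 3)
  D: 111 (length 3)
  E: 000 (length 3)
  F: 001 (length 3)
Average length = Σ p(s) × length(s) = 2.4286 bits


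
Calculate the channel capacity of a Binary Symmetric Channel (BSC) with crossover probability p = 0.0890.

For BSC with error probability p:
C = 1 - H(p) where H(p) is binary entropy
H(0.0890) = -0.0890 × log₂(0.0890) - 0.9110 × log₂(0.9110)
H(p) = 0.4331
C = 1 - 0.4331 = 0.5669 bits/use


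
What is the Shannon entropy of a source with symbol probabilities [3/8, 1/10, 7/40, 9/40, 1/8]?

H(X) = -Σ p(x) log₂ p(x)
  -3/8 × log₂(3/8) = 0.5306
  -1/10 × log₂(1/10) = 0.3322
  -7/40 × log₂(7/40) = 0.4401
  -9/40 × log₂(9/40) = 0.4842
  -1/8 × log₂(1/8) = 0.3750
H(X) = 2.1621 bits


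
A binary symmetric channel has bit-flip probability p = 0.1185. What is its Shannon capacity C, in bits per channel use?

For BSC with error probability p:
C = 1 - H(p) where H(p) is binary entropy
H(0.1185) = -0.1185 × log₂(0.1185) - 0.8815 × log₂(0.8815)
H(p) = 0.5250
C = 1 - 0.5250 = 0.4750 bits/use


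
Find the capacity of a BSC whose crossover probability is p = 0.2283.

For BSC with error probability p:
C = 1 - H(p) where H(p) is binary entropy
H(0.2283) = -0.2283 × log₂(0.2283) - 0.7717 × log₂(0.7717)
H(p) = 0.7750
C = 1 - 0.7750 = 0.2250 bits/use


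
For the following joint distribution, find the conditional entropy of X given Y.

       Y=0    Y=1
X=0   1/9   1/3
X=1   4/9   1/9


H(X|Y) = Σ_y p(y) H(X|Y=y)
  p(Y=0) = 5/9, H(X|Y=0) = 0.7219
  p(Y=1) = 4/9, H(X|Y=1) = 0.8113
H(X|Y) = 0.5556×0.7219 + 0.4444×0.8113 = 0.7616 bits


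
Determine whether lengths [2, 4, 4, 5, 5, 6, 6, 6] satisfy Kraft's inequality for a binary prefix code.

Kraft inequality: Σ 2^(-l_i) ≤ 1 for prefix-free code
Calculating: 2^(-2) + 2^(-4) + 2^(-4) + 2^(-5) + 2^(-5) + 2^(-6) + 2^(-6) + 2^(-6)
= 0.25 + 0.0625 + 0.0625 + 0.03125 + 0.03125 + 0.015625 + 0.015625 + 0.015625
= 0.4844
Since 0.4844 ≤ 1, prefix-free code exists


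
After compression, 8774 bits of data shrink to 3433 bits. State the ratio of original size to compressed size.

Compression ratio = Original / Compressed
= 8774 / 3433 = 2.56:1


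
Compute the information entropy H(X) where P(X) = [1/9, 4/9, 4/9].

H(X) = -Σ p(x) log₂ p(x)
  -1/9 × log₂(1/9) = 0.3522
  -4/9 × log₂(4/9) = 0.5200
  -4/9 × log₂(4/9) = 0.5200
H(X) = 1.3921 bits


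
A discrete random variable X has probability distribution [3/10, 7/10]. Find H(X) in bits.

H(X) = -Σ p(x) log₂ p(x)
  -3/10 × log₂(3/10) = 0.5211
  -7/10 × log₂(7/10) = 0.3602
H(X) = 0.8813 bits


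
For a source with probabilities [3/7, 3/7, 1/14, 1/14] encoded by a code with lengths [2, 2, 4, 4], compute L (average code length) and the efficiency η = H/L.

Average length L = Σ p_i × l_i = 2.2857 bits
Entropy H = 1.5917 bits
Efficiency η = H/L × 100% = 69.64%


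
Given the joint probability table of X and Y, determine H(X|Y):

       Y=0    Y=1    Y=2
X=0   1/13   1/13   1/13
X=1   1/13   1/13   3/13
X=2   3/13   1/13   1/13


H(X|Y) = Σ_y p(y) H(X|Y=y)
  p(Y=0) = 5/13, H(X|Y=0) = 1.3710
  p(Y=1) = 3/13, H(X|Y=1) = 1.5850
  p(Y=2) = 5/13, H(X|Y=2) = 1.3710
H(X|Y) = 0.3846×1.3710 + 0.2308×1.5850 + 0.3846×1.3710 = 1.4203 bits


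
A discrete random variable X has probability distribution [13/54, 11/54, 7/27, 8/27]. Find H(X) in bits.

H(X) = -Σ p(x) log₂ p(x)
  -13/54 × log₂(13/54) = 0.4946
  -11/54 × log₂(11/54) = 0.4676
  -7/27 × log₂(7/27) = 0.5049
  -8/27 × log₂(8/27) = 0.5200
H(X) = 1.9871 bits


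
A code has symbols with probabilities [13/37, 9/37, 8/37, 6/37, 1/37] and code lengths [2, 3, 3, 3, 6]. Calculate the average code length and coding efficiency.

Average length L = Σ p_i × l_i = 2.7297 bits
Entropy H = 2.0704 bits
Efficiency η = H/L × 100% = 75.85%


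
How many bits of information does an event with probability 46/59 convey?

Information content I(x) = -log₂(p(x))
I = -log₂(46/59) = -log₂(0.7797)
I = 0.3591 bits


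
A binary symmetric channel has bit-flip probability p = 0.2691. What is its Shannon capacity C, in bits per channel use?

For BSC with error probability p:
C = 1 - H(p) where H(p) is binary entropy
H(0.2691) = -0.2691 × log₂(0.2691) - 0.7309 × log₂(0.7309)
H(p) = 0.8402
C = 1 - 0.8402 = 0.1598 bits/use


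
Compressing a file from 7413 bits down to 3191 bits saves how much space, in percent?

Space savings = (1 - Compressed/Original) × 100%
= (1 - 3191/7413) × 100%
= 56.95%


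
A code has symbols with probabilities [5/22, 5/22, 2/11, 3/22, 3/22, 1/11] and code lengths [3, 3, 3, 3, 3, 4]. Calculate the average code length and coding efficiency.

Average length L = Σ p_i × l_i = 3.0909 bits
Entropy H = 2.5172 bits
Efficiency η = H/L × 100% = 81.44%


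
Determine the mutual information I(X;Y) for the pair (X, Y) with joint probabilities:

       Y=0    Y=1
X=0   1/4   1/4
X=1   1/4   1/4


H(X) = 1.0000, H(Y) = 1.0000, H(X,Y) = 2.0000
I(X;Y) = H(X) + H(Y) - H(X,Y) = 0.0000 bits


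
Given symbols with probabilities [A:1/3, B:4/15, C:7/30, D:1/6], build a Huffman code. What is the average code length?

Huffman tree construction:
Combine smallest probabilities repeatedly
Resulting codes:
  A: 11 (length 2)
  B: 10 (length 2)
  C: 01 (length 2)
  D: 00 (length 2)
Average length = Σ p(s) × length(s) = 2.0000 bits


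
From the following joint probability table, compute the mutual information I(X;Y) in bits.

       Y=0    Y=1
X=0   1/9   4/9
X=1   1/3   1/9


H(X) = 0.9911, H(Y) = 0.9911, H(X,Y) = 1.7527
I(X;Y) = H(X) + H(Y) - H(X,Y) = 0.2294 bits


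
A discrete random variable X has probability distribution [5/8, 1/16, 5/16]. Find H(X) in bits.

H(X) = -Σ p(x) log₂ p(x)
  -5/8 × log₂(5/8) = 0.4238
  -1/16 × log₂(1/16) = 0.2500
  -5/16 × log₂(5/16) = 0.5244
H(X) = 1.1982 bits


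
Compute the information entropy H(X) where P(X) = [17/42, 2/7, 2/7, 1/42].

H(X) = -Σ p(x) log₂ p(x)
  -17/42 × log₂(17/42) = 0.5282
  -2/7 × log₂(2/7) = 0.5164
  -2/7 × log₂(2/7) = 0.5164
  -1/42 × log₂(1/42) = 0.1284
H(X) = 1.6893 bits


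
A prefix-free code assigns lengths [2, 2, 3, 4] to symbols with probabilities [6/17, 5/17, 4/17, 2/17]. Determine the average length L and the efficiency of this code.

Average length L = Σ p_i × l_i = 2.4706 bits
Entropy H = 1.9040 bits
Efficiency η = H/L × 100% = 77.07%


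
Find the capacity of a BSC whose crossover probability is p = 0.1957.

For BSC with error probability p:
C = 1 - H(p) where H(p) is binary entropy
H(0.1957) = -0.1957 × log₂(0.1957) - 0.8043 × log₂(0.8043)
H(p) = 0.7132
C = 1 - 0.7132 = 0.2868 bits/use


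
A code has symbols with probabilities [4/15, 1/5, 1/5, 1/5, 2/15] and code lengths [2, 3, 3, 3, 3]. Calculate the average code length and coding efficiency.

Average length L = Σ p_i × l_i = 2.7333 bits
Entropy H = 2.2892 bits
Efficiency η = H/L × 100% = 83.75%


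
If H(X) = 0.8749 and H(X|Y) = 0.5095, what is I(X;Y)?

I(X;Y) = H(X) - H(X|Y)
I(X;Y) = 0.8749 - 0.5095 = 0.3654 bits


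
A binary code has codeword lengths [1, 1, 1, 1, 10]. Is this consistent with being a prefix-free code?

Kraft inequality: Σ 2^(-l_i) ≤ 1 for prefix-free code
Calculating: 2^(-1) + 2^(-1) + 2^(-1) + 2^(-1) + 2^(-10)
= 0.5 + 0.5 + 0.5 + 0.5 + 0.0009765625
= 2.0010
Since 2.0010 > 1, prefix-free code does not exist


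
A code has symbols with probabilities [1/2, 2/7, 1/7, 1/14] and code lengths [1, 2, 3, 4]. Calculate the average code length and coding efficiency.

Average length L = Σ p_i × l_i = 1.7857 bits
Entropy H = 1.6894 bits
Efficiency η = H/L × 100% = 94.61%


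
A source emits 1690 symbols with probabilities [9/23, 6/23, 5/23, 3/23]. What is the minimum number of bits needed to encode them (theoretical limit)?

Entropy H = 1.8973 bits/symbol
Minimum bits = H × n = 1.8973 × 1690
= 3206.47 bits


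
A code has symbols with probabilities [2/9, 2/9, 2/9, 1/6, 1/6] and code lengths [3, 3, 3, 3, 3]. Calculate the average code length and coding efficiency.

Average length L = Σ p_i × l_i = 3.0000 bits
Entropy H = 2.3083 bits
Efficiency η = H/L × 100% = 76.94%


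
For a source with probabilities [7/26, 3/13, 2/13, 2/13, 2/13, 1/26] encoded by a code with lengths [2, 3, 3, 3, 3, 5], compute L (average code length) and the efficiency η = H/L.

Average length L = Σ p_i × l_i = 2.8077 bits
Entropy H = 2.4250 bits
Efficiency η = H/L × 100% = 86.37%


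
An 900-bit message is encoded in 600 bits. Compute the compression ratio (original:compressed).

Compression ratio = Original / Compressed
= 900 / 600 = 1.50:1


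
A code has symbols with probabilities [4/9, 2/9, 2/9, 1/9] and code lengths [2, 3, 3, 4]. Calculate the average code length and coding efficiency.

Average length L = Σ p_i × l_i = 2.6667 bits
Entropy H = 1.8366 bits
Efficiency η = H/L × 100% = 68.87%


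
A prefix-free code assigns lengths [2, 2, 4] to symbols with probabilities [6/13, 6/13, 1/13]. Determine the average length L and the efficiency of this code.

Average length L = Σ p_i × l_i = 2.1538 bits
Entropy H = 1.3143 bits
Efficiency η = H/L × 100% = 61.02%


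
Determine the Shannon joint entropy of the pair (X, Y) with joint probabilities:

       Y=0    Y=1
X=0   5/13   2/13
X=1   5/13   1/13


H(X,Y) = -Σ p(x,y) log₂ p(x,y)
  p(0,0)=5/13: -0.3846 × log₂(0.3846) = 0.5302
  p(0,1)=2/13: -0.1538 × log₂(0.1538) = 0.4155
  p(1,0)=5/13: -0.3846 × log₂(0.3846) = 0.5302
  p(1,1)=1/13: -0.0769 × log₂(0.0769) = 0.2846
H(X,Y) = 1.7605 bits


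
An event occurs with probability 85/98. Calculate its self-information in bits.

Information content I(x) = -log₂(p(x))
I = -log₂(85/98) = -log₂(0.8673)
I = 0.2053 bits


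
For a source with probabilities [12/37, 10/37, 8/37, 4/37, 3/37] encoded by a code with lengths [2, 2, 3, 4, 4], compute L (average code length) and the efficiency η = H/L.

Average length L = Σ p_i × l_i = 2.5946 bits
Entropy H = 2.1556 bits
Efficiency η = H/L × 100% = 83.08%


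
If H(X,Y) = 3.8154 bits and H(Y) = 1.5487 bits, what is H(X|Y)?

Chain rule: H(X,Y) = H(X|Y) + H(Y)
H(X|Y) = H(X,Y) - H(Y) = 3.8154 - 1.5487 = 2.2667 bits


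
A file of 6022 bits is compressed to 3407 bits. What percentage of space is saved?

Space savings = (1 - Compressed/Original) × 100%
= (1 - 3407/6022) × 100%
= 43.42%


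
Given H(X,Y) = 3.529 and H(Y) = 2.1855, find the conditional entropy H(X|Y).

Chain rule: H(X,Y) = H(X|Y) + H(Y)
H(X|Y) = H(X,Y) - H(Y) = 3.529 - 2.1855 = 1.3435 bits


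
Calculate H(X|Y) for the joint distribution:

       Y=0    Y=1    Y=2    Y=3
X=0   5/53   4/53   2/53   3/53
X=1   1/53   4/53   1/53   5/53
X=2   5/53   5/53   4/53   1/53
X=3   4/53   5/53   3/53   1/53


H(X|Y) = Σ_y p(y) H(X|Y=y)
  p(Y=0) = 15/53, H(X|Y=0) = 1.8256
  p(Y=1) = 18/53, H(X|Y=1) = 1.9911
  p(Y=2) = 10/53, H(X|Y=2) = 1.8464
  p(Y=3) = 10/53, H(X|Y=3) = 1.6855
H(X|Y) = 0.2830×1.8256 + 0.3396×1.9911 + 0.1887×1.8464 + 0.1887×1.6855 = 1.8593 bits


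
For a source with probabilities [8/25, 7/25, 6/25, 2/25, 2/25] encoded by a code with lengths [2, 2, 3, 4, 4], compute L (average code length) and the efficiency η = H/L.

Average length L = Σ p_i × l_i = 2.5600 bits
Entropy H = 2.1174 bits
Efficiency η = H/L × 100% = 82.71%


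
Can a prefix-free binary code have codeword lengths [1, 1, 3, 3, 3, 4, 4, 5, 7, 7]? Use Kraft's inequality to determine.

Kraft inequality: Σ 2^(-l_i) ≤ 1 for prefix-free code
Calculating: 2^(-1) + 2^(-1) + 2^(-3) + 2^(-3) + 2^(-3) + 2^(-4) + 2^(-4) + 2^(-5) + 2^(-7) + 2^(-7)
= 0.5 + 0.5 + 0.125 + 0.125 + 0.125 + 0.0625 + 0.0625 + 0.03125 + 0.0078125 + 0.0078125
= 1.5469
Since 1.5469 > 1, prefix-free code does not exist


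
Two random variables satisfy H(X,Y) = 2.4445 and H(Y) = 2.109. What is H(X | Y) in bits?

Chain rule: H(X,Y) = H(X|Y) + H(Y)
H(X|Y) = H(X,Y) - H(Y) = 2.4445 - 2.109 = 0.3355 bits


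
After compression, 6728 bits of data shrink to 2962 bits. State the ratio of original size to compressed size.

Compression ratio = Original / Compressed
= 6728 / 2962 = 2.27:1


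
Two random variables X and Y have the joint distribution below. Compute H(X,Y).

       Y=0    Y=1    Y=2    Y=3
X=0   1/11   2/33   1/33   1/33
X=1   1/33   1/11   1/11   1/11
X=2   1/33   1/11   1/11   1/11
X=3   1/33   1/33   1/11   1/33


H(X,Y) = -Σ p(x,y) log₂ p(x,y)
  p(0,0)=1/11: -0.0909 × log₂(0.0909) = 0.3145
  p(0,1)=2/33: -0.0606 × log₂(0.0606) = 0.2451
  p(0,2)=1/33: -0.0303 × log₂(0.0303) = 0.1529
  p(0,3)=1/33: -0.0303 × log₂(0.0303) = 0.1529
  p(1,0)=1/33: -0.0303 × log₂(0.0303) = 0.1529
  p(1,1)=1/11: -0.0909 × log₂(0.0909) = 0.3145
  p(1,2)=1/11: -0.0909 × log₂(0.0909) = 0.3145
  p(1,3)=1/11: -0.0909 × log₂(0.0909) = 0.3145
  p(2,0)=1/33: -0.0303 × log₂(0.0303) = 0.1529
  p(2,1)=1/11: -0.0909 × log₂(0.0909) = 0.3145
  p(2,2)=1/11: -0.0909 × log₂(0.0909) = 0.3145
  p(2,3)=1/11: -0.0909 × log₂(0.0909) = 0.3145
  p(3,0)=1/33: -0.0303 × log₂(0.0303) = 0.1529
  p(3,1)=1/33: -0.0303 × log₂(0.0303) = 0.1529
  p(3,2)=1/11: -0.0909 × log₂(0.0909) = 0.3145
  p(3,3)=1/33: -0.0303 × log₂(0.0303) = 0.1529
H(X,Y) = 3.8311 bits


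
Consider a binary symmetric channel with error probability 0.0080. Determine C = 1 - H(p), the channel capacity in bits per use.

For BSC with error probability p:
C = 1 - H(p) where H(p) is binary entropy
H(0.0080) = -0.0080 × log₂(0.0080) - 0.9920 × log₂(0.9920)
H(p) = 0.0672
C = 1 - 0.0672 = 0.9328 bits/use


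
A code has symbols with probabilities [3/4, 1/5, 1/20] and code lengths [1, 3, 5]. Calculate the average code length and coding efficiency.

Average length L = Σ p_i × l_i = 1.6000 bits
Entropy H = 0.9918 bits
Efficiency η = H/L × 100% = 61.99%


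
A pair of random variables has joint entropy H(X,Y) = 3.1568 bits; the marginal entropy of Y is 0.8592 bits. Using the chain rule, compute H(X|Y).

Chain rule: H(X,Y) = H(X|Y) + H(Y)
H(X|Y) = H(X,Y) - H(Y) = 3.1568 - 0.8592 = 2.2976 bits


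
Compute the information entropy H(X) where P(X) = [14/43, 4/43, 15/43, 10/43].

H(X) = -Σ p(x) log₂ p(x)
  -14/43 × log₂(14/43) = 0.5271
  -4/43 × log₂(4/43) = 0.3187
  -15/43 × log₂(15/43) = 0.5300
  -10/43 × log₂(10/43) = 0.4894
H(X) = 1.8652 bits


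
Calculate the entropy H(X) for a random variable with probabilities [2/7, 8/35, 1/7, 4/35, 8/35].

H(X) = -Σ p(x) log₂ p(x)
  -2/7 × log₂(2/7) = 0.5164
  -8/35 × log₂(8/35) = 0.4867
  -1/7 × log₂(1/7) = 0.4011
  -4/35 × log₂(4/35) = 0.3576
  -8/35 × log₂(8/35) = 0.4867
H(X) = 2.2485 bits


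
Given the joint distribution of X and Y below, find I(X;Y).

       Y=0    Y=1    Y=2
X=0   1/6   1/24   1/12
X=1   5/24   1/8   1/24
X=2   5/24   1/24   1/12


H(X) = 1.5774, H(Y) = 1.3965, H(X,Y) = 2.9194
I(X;Y) = H(X) + H(Y) - H(X,Y) = 0.0546 bits


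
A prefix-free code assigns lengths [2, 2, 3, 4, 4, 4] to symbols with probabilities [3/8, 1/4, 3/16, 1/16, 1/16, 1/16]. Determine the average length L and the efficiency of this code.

Average length L = Σ p_i × l_i = 2.5625 bits
Entropy H = 2.2335 bits
Efficiency η = H/L × 100% = 87.16%


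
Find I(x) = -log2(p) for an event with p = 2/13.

Information content I(x) = -log₂(p(x))
I = -log₂(2/13) = -log₂(0.1538)
I = 2.7004 bits


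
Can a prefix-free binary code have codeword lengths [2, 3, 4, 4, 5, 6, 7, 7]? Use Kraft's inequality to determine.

Kraft inequality: Σ 2^(-l_i) ≤ 1 for prefix-free code
Calculating: 2^(-2) + 2^(-3) + 2^(-4) + 2^(-4) + 2^(-5) + 2^(-6) + 2^(-7) + 2^(-7)
= 0.25 + 0.125 + 0.0625 + 0.0625 + 0.03125 + 0.015625 + 0.0078125 + 0.0078125
= 0.5625
Since 0.5625 ≤ 1, prefix-free code exists


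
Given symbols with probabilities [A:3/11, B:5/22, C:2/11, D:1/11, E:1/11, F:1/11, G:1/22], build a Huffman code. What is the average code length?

Huffman tree construction:
Combine smallest probabilities repeatedly
Resulting codes:
  A: 10 (length 2)
  B: 01 (length 2)
  C: 111 (length 3)
  D: 1101 (length 4)
  E: 000 (length 3)
  F: 001 (length 3)
  G: 1100 (length 4)
Average length = Σ p(s) × length(s) = 2.6364 bits


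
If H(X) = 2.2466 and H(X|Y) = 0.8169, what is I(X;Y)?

I(X;Y) = H(X) - H(X|Y)
I(X;Y) = 2.2466 - 0.8169 = 1.4297 bits


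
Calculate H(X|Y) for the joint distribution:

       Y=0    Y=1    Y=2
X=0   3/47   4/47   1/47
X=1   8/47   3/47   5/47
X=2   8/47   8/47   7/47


H(X|Y) = Σ_y p(y) H(X|Y=y)
  p(Y=0) = 19/47, H(X|Y=0) = 1.4714
  p(Y=1) = 15/47, H(X|Y=1) = 1.4566
  p(Y=2) = 13/47, H(X|Y=2) = 1.2957
H(X|Y) = 0.4043×1.4714 + 0.3191×1.4566 + 0.2766×1.2957 = 1.4181 bits


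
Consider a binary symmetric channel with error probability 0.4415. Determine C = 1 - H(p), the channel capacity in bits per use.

For BSC with error probability p:
C = 1 - H(p) where H(p) is binary entropy
H(0.4415) = -0.4415 × log₂(0.4415) - 0.5585 × log₂(0.5585)
H(p) = 0.9901
C = 1 - 0.9901 = 0.0099 bits/use


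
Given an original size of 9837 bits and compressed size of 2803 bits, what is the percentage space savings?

Space savings = (1 - Compressed/Original) × 100%
= (1 - 2803/9837) × 100%
= 71.51%


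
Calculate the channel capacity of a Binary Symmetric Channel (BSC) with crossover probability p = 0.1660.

For BSC with error probability p:
C = 1 - H(p) where H(p) is binary entropy
H(0.1660) = -0.1660 × log₂(0.1660) - 0.8340 × log₂(0.8340)
H(p) = 0.6485
C = 1 - 0.6485 = 0.3515 bits/use


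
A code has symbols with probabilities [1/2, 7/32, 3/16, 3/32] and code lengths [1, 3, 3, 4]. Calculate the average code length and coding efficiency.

Average length L = Σ p_i × l_i = 2.0938 bits
Entropy H = 1.7526 bits
Efficiency η = H/L × 100% = 83.71%


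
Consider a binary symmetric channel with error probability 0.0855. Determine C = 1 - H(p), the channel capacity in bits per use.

For BSC with error probability p:
C = 1 - H(p) where H(p) is binary entropy
H(0.0855) = -0.0855 × log₂(0.0855) - 0.9145 × log₂(0.9145)
H(p) = 0.4213
C = 1 - 0.4213 = 0.5787 bits/use


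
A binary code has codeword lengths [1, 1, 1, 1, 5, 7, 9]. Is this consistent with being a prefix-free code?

Kraft inequality: Σ 2^(-l_i) ≤ 1 for prefix-free code
Calculating: 2^(-1) + 2^(-1) + 2^(-1) + 2^(-1) + 2^(-5) + 2^(-7) + 2^(-9)
= 0.5 + 0.5 + 0.5 + 0.5 + 0.03125 + 0.0078125 + 0.001953125
= 2.0410
Since 2.0410 > 1, prefix-free code does not exist


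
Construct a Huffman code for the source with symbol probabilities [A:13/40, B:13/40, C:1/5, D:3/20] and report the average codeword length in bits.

Huffman tree construction:
Combine smallest probabilities repeatedly
Resulting codes:
  A: 10 (length 2)
  B: 11 (length 2)
  C: 01 (length 2)
  D: 00 (length 2)
Average length = Σ p(s) × length(s) = 2.0000 bits
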